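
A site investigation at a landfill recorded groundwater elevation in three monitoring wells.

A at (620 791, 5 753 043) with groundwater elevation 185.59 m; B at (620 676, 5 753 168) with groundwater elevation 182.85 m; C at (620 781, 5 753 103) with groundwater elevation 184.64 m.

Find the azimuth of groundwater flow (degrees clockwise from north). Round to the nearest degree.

331°

Differences from A: to B (Δx, Δy, Δh) = (-115, 125, -2.74); to C = (-10, 60, -0.95).
Solve a·Δx + b·Δy = Δh: det = (-115)·60 − (-10)·125 = -5650.
∂h/∂x = [(-2.74)·60 − (-0.95)·125] / -5650 = +0.008080
∂h/∂y = [(-115)·(-0.95) − (-10)·(-2.74)] / -5650 = -0.01449
Flow direction (−∇h) has components (-0.008080 E, +0.01449 N).
Azimuth = atan2(E, N) = atan2(-0.008080, +0.01449) = 330.9° ≈ 331°.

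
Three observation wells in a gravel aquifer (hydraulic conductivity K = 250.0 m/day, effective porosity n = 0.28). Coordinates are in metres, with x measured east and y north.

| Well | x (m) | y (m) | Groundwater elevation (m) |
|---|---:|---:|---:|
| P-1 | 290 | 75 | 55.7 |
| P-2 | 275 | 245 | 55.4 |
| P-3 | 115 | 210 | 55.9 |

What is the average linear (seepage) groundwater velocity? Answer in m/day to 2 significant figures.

Differences from P-1: to P-2 (Δx, Δy, Δh) = (-15, 170, -0.3); to P-3 = (-175, 135, +0.2).
Determinant of the coordinate differences = (-15)·135 − (-175)·170 = 27725.
∂h/∂x = [(-0.3)·135 − (+0.2)·170] / 27725 = -0.002687
∂h/∂y = [(-15)·(+0.2) − (-175)·(-0.3)] / 27725 = -0.002002
|∇h| = √(-0.002687² + -0.002002²) = 0.003351
Seepage velocity v = K·i/n = 250.0 × 0.003351 / 0.28 = 2.992 m/day.

3.0 m/day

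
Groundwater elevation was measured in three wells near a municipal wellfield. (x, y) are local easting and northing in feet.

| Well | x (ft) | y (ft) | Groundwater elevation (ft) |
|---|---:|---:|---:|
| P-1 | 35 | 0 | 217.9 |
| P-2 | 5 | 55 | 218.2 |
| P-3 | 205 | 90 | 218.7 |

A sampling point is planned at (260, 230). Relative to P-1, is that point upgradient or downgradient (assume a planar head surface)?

upgradient

With h = a·x + b·y + c and P-1 as origin, the differences give:
  (-30)·a + 55·b = +0.3
  170·a + 90·b = +0.8
Eliminate b (×90 and ×55, subtract): -12050·a = -17.00 → a = ∂h/∂x = +0.001411
Back-substitute: b = ∂h/∂y = +0.006224.
Head at (260, 230) = 217.9 + (+0.001411)·(225) + (+0.006224)·(230) = 219.65 ft.
That is higher than the 217.9 ft at P-1, so the point is upgradient.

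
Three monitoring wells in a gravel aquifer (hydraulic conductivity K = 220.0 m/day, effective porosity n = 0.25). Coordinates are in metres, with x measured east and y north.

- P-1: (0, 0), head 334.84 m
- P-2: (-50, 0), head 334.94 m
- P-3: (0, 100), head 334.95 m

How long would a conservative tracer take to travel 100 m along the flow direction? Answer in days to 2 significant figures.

50 days

∂h/∂x = (334.94 − 334.84) / (-50 − 0) = -0.002000
∂h/∂y = (334.95 − 334.84) / (100 − 0) = +0.001100
|∇h| = √(-0.002000² + 0.001100²) = 0.002283
Seepage velocity v = K·i/n = 220.0 × 0.002283 / 0.25 = 2.009 m/day.
t = 100 / 2.009 = 49.78 days.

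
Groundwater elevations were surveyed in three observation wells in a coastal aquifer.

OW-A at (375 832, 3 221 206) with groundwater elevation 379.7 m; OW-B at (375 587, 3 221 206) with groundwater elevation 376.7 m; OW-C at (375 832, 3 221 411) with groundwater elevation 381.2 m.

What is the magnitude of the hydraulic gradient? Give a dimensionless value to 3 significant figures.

∂h/∂x = (376.7 − 379.7) / (375587 − 375832) = +0.01224
∂h/∂y = (381.2 − 379.7) / (3221411 − 3221206) = +0.007317
|∇h| = √(0.01224² + 0.007317²) = 0.01426

0.0143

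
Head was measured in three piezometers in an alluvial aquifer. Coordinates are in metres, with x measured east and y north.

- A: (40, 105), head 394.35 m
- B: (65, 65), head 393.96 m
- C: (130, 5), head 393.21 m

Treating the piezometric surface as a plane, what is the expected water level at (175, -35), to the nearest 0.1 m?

With h = a·x + b·y + c and A as origin, the differences give:
  25·a + (-40)·b = -0.39
  90·a + (-100)·b = -1.14
Eliminate b (×(-100) and ×(-40), subtract): 1100·a = -6.600 → a = ∂h/∂x = -0.006000
Back-substitute: b = ∂h/∂y = +0.006000.
h(175, -35) = 394.35 + (-0.006000)·(135) + (+0.006000)·(-140) = 394.35 -0.810 -0.840 = 392.700 m.

392.7 m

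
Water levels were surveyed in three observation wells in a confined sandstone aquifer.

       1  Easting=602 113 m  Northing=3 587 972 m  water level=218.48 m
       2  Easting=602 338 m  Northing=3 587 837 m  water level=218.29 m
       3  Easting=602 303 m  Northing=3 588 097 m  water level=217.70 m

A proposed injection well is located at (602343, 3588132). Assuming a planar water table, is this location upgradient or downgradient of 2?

Three-point gradient (reference 1): Δ to 2 = (225, -135, -0.19), Δ to 3 = (190, 125, -0.78).
∂h/∂x = -0.002400, ∂h/∂y = -0.002592 (det = 53775).
Head at (602343, 3588132) = 218.48 + (-0.002400)·(230) + (-0.002592)·(160) = 217.51 m.
That is lower than the 218.29 m at 2, so the point is downgradient.

downgradient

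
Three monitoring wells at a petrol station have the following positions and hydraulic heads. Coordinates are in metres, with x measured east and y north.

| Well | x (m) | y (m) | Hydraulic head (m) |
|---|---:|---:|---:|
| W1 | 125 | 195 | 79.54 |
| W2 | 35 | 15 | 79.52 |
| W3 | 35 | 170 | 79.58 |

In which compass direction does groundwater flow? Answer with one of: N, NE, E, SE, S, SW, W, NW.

With h = a·x + b·y + c and W1 as origin, the differences give:
  (-90)·a + (-180)·b = -0.02
  (-90)·a + (-25)·b = +0.04
Eliminate b (×(-25) and ×(-180), subtract): -13950·a = 7.700 → a = ∂h/∂x = -0.0005520
Back-substitute: b = ∂h/∂y = +0.0003871.
Flow = −∇h = (+0.0005520 east, -0.0003871 north), which points southeast.

SE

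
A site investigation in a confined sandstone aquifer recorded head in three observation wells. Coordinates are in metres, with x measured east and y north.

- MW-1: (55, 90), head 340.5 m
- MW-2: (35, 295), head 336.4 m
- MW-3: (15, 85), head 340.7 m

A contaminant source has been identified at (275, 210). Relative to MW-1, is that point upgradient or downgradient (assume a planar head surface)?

downgradient

Taking MW-1 as reference: MW-2−MW-1 = (-20, 205, -4.1); MW-3−MW-1 = (-40, -5, +0.2).
Solve a·Δx + b·Δy = Δh: det = (-20)·(-5) − (-40)·205 = 8300.
∂h/∂x = [(-4.1)·(-5) − (+0.2)·205] / 8300 = -0.002470
∂h/∂y = [(-20)·(+0.2) − (-40)·(-4.1)] / 8300 = -0.02024
Head at (275, 210) = 340.5 + (-0.002470)·(220) + (-0.02024)·(120) = 337.53 m.
That is lower than the 340.5 m at MW-1, so the point is downgradient.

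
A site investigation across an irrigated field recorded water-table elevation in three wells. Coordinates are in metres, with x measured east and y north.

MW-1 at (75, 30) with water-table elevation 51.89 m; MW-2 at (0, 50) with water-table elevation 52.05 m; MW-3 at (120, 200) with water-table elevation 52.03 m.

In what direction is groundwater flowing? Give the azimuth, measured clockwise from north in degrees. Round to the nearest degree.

126°

Three-point gradient (reference MW-1): Δ to MW-2 = (-75, 20, +0.16), Δ to MW-3 = (45, 170, +0.14).
∂h/∂x = -0.001788, ∂h/∂y = +0.001297 (det = -13650).
Flow direction (−∇h) has components (+0.001788 E, -0.001297 N).
Azimuth = atan2(E, N) = atan2(+0.001788, -0.001297) = 126.0° ≈ 126°.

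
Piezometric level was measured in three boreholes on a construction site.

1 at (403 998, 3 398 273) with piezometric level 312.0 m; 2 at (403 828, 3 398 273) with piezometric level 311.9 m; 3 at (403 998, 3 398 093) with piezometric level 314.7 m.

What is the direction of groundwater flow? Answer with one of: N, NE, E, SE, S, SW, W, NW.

∂h/∂x = (311.9 − 312.0) / (403828 − 403998) = +0.0005882
∂h/∂y = (314.7 − 312.0) / (3398093 − 3398273) = -0.01500
Flow = −∇h = (-0.0005882 east, +0.01500 north), which points north.

N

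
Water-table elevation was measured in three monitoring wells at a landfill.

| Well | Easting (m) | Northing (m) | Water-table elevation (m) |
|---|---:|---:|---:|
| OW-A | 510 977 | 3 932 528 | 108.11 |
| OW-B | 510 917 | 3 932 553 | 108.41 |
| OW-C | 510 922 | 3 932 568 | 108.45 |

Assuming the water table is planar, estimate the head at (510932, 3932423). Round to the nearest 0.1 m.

With h = a·x + b·y + c and OW-A as origin, the differences give:
  (-60)·a + 25·b = +0.30
  (-55)·a + 40·b = +0.34
Eliminate b (×40 and ×25, subtract): -1025·a = 3.500 → a = ∂h/∂x = -0.003415
Back-substitute: b = ∂h/∂y = +0.003805.
h(510932, 3932423) = 108.11 + (-0.003415)·(-45) + (+0.003805)·(-105) = 108.11 +0.154 -0.400 = 107.864 m.

107.9 m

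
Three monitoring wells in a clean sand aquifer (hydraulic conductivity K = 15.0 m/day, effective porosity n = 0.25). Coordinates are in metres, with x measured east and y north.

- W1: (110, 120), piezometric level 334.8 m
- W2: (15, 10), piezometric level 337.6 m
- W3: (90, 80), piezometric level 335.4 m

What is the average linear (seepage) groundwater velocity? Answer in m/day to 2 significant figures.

Differences from W1: to W2 (Δx, Δy, Δh) = (-95, -110, +2.8); to W3 = (-20, -40, +0.6).
Determinant of the coordinate differences = (-95)·(-40) − (-20)·(-110) = 1600.
∂h/∂x = [(+2.8)·(-40) − (+0.6)·(-110)] / 1600 = -0.02875
∂h/∂y = [(-95)·(+0.6) − (-20)·(+2.8)] / 1600 = -0.0006250
|∇h| = √(-0.02875² + -0.0006250²) = 0.02876
Seepage velocity v = K·i/n = 15.0 × 0.02876 / 0.25 = 1.726 m/day.

1.7 m/day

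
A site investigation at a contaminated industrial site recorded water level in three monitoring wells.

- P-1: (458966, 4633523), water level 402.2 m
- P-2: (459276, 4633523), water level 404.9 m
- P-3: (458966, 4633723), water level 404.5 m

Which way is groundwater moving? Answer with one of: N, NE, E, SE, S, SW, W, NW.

SW

∂h/∂x = (404.9 − 402.2) / (459276 − 458966) = +0.008710
∂h/∂y = (404.5 − 402.2) / (4633723 − 4633523) = +0.01150
Flow = −∇h = (-0.008710 east, -0.01150 north), which points southwest.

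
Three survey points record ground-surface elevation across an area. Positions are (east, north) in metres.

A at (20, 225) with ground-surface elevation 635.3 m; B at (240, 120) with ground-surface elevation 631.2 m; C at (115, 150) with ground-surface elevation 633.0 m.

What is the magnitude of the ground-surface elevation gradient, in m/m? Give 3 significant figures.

Differences from A: to B (Δx, Δy, Δh) = (220, -105, -4.1); to C = (95, -75, -2.3).
Solve a·Δx + b·Δy = Δz: det = 220·(-75) − 95·(-105) = -6525.
∂z/∂x = [(-4.1)·(-75) − (-2.3)·(-105)] / -6525 = -0.01011
∂z/∂y = [220·(-2.3) − 95·(-4.1)] / -6525 = +0.01785
|∇f| = √(-0.01011² + 0.01785²) = 0.02051 m/m

0.0205 m/m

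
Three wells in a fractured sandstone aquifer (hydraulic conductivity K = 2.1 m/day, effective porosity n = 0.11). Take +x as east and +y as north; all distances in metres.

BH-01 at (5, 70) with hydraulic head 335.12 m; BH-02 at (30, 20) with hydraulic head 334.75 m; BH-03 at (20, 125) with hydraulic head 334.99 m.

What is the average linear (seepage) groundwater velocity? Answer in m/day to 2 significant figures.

0.24 m/day

Differences from BH-01: to BH-02 (Δx, Δy, Δh) = (25, -50, -0.37); to BH-03 = (15, 55, -0.13).
Solve a·Δx + b·Δy = Δh: det = 25·55 − 15·(-50) = 2125.
∂h/∂x = [(-0.37)·55 − (-0.13)·(-50)] / 2125 = -0.01264
∂h/∂y = [25·(-0.13) − 15·(-0.37)] / 2125 = +0.001082
|∇h| = √(-0.01264² + 0.001082²) = 0.01269
Seepage velocity v = K·i/n = 2.1 × 0.01269 / 0.11 = 0.2423 m/day.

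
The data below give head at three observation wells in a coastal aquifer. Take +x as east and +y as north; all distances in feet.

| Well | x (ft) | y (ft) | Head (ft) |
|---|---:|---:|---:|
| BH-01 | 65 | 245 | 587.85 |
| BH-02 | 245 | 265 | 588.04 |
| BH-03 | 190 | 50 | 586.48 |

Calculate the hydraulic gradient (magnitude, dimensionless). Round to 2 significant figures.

Taking BH-01 as reference: BH-02−BH-01 = (180, 20, +0.19); BH-03−BH-01 = (125, -195, -1.37).
Solve a·Δx + b·Δy = Δh: det = 180·(-195) − 125·20 = -37600.
∂h/∂x = [(+0.19)·(-195) − (-1.37)·20] / -37600 = +0.0002566
∂h/∂y = [180·(-1.37) − 125·(+0.19)] / -37600 = +0.007190
|∇h| = √(0.0002566² + 0.007190²) = 0.007195

0.0072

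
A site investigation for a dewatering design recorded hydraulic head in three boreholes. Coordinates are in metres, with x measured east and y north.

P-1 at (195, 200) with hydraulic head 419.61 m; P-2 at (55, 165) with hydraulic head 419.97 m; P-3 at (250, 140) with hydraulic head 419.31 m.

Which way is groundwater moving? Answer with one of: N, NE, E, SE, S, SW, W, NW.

With h = a·x + b·y + c and P-1 as origin, the differences give:
  (-140)·a + (-35)·b = +0.36
  55·a + (-60)·b = -0.30
Eliminate b (×(-60) and ×(-35), subtract): 10325·a = -32.100 → a = ∂h/∂x = -0.003109
Back-substitute: b = ∂h/∂y = +0.002150.
Flow = −∇h = (+0.003109 east, -0.002150 north), which points southeast.

SE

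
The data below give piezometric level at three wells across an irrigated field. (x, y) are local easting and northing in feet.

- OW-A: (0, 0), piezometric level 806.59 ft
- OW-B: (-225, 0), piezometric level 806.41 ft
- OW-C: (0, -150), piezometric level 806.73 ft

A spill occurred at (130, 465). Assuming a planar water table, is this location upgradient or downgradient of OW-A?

downgradient

∂h/∂x = (806.41 − 806.59) / (-225 − 0) = +0.0008000
∂h/∂y = (806.73 − 806.59) / (-150 − 0) = -0.0009333
Head at (130, 465) = 806.59 + (+0.0008000)·(130) + (-0.0009333)·(465) = 806.26 ft.
That is lower than the 806.59 ft at OW-A, so the point is downgradient.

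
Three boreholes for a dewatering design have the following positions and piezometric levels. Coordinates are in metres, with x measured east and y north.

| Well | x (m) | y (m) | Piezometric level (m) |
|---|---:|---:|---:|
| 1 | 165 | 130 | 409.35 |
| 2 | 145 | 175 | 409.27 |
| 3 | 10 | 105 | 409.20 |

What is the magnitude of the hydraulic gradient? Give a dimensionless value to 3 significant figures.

0.00172

Three-point gradient (reference 1): Δ to 2 = (-20, 45, -0.08), Δ to 3 = (-155, -25, -0.15).
∂h/∂x = +0.001171, ∂h/∂y = -0.001258 (det = 7475).
|∇h| = √(0.001171² + -0.001258²) = 0.001719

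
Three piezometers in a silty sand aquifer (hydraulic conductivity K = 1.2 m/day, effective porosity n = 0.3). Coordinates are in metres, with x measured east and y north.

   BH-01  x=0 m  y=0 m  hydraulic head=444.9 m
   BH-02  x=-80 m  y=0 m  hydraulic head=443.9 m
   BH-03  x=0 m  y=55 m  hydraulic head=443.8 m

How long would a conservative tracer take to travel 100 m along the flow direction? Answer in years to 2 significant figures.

2.9 years

∂h/∂x = (443.9 − 444.9) / (-80 − 0) = +0.01250
∂h/∂y = (443.8 − 444.9) / (55 − 0) = -0.02000
|∇h| = √(0.01250² + -0.02000²) = 0.02358
Seepage velocity v = K·i/n = 1.2 × 0.02358 / 0.3 = 0.09432 m/day.
t = 100 / 0.09432 = 1060 days = 2.9 years.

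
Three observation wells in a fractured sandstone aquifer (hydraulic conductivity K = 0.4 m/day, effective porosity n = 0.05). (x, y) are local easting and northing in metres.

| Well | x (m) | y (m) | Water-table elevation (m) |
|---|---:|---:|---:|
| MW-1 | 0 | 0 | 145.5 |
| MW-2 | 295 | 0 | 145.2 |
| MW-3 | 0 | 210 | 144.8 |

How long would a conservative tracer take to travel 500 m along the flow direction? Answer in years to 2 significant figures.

49 years

∂h/∂x = (145.2 − 145.5) / (295 − 0) = -0.001017
∂h/∂y = (144.8 − 145.5) / (210 − 0) = -0.003333
|∇h| = √(-0.001017² + -0.003333²) = 0.003485
Seepage velocity v = K·i/n = 0.4 × 0.003485 / 0.05 = 0.02788 m/day.
t = 500 / 0.02788 = 1.793e+04 days = 49.1 years.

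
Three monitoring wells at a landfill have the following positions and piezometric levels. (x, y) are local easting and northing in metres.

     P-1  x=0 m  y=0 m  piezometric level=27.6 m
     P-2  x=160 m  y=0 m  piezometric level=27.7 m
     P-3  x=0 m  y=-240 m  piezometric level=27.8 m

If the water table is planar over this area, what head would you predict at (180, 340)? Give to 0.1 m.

∂h/∂x = (27.7 − 27.6) / (160 − 0) = +0.0006250
∂h/∂y = (27.8 − 27.6) / (-240 − 0) = -0.0008333
h(180, 340) = 27.6 + (+0.0006250)·(180) + (-0.0008333)·(340) = 27.6 +0.112 -0.283 = 27.429 m.

27.4 m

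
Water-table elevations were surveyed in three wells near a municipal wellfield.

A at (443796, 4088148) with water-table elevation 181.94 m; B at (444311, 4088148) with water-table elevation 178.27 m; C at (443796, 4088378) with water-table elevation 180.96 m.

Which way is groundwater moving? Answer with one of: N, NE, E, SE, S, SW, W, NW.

∂h/∂x = (178.27 − 181.94) / (444311 − 443796) = -0.007126
∂h/∂y = (180.96 − 181.94) / (4088378 − 4088148) = -0.004261
Flow = −∇h = (+0.007126 east, +0.004261 north), which points northeast.

NE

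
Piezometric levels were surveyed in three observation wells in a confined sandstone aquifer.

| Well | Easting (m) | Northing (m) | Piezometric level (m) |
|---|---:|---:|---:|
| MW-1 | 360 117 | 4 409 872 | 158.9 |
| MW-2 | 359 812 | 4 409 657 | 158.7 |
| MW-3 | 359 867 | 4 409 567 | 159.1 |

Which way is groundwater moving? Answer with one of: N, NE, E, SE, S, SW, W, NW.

Three-point gradient (reference MW-1): Δ to MW-2 = (-305, -215, -0.2), Δ to MW-3 = (-250, -305, +0.2).
∂h/∂x = +0.002648, ∂h/∂y = -0.002826 (det = 39275).
Flow = −∇h = (-0.002648 east, +0.002826 north), which points northwest.

NW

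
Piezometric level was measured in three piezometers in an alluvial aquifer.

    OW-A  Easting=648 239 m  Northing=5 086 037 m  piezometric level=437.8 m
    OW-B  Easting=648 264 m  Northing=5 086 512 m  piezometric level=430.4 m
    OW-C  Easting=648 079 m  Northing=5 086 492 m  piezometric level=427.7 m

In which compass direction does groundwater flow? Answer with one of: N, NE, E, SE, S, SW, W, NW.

Taking OW-A as reference: OW-B−OW-A = (25, 475, -7.4); OW-C−OW-A = (-160, 455, -10.1).
Determinant of the coordinate differences = 25·455 − (-160)·475 = 87375.
∂h/∂x = [(-7.4)·455 − (-10.1)·475] / 87375 = +0.01637
∂h/∂y = [25·(-10.1) − (-160)·(-7.4)] / 87375 = -0.01644
Flow = −∇h = (-0.01637 east, +0.01644 north), which points northwest.

NW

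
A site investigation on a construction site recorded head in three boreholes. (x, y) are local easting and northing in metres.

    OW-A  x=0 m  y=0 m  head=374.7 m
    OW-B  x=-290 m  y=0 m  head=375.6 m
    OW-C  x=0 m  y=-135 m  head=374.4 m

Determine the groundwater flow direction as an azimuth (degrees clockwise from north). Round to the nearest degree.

126°

∂h/∂x = (375.6 − 374.7) / (-290 − 0) = -0.003103
∂h/∂y = (374.4 − 374.7) / (-135 − 0) = +0.002222
Flow direction (−∇h) has components (+0.003103 E, -0.002222 N).
Azimuth = atan2(E, N) = atan2(+0.003103, -0.002222) = 125.6° ≈ 126°.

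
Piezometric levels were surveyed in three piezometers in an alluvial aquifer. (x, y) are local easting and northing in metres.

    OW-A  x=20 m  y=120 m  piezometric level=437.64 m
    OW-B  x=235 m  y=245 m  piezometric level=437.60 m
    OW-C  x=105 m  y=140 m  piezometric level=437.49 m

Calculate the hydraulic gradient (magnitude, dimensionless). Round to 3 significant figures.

With h = a·x + b·y + c and OW-A as origin, the differences give:
  215·a + 125·b = -0.04
  85·a + 20·b = -0.15
Eliminate b (×20 and ×125, subtract): -6325·a = 17.950 → a = ∂h/∂x = -0.002838
Back-substitute: b = ∂h/∂y = +0.004561.
|∇h| = √(-0.002838² + 0.004561²) = 0.005372

0.00537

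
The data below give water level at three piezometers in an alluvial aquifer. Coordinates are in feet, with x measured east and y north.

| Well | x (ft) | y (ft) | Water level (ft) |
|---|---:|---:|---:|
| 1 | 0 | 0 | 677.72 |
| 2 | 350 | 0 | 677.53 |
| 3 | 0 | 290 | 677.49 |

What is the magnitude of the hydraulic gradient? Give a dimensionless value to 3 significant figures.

0.000961

∂h/∂x = (677.53 − 677.72) / (350 − 0) = -0.0005429
∂h/∂y = (677.49 − 677.72) / (290 − 0) = -0.0007931
|∇h| = √(-0.0005429² + -0.0007931²) = 0.0009611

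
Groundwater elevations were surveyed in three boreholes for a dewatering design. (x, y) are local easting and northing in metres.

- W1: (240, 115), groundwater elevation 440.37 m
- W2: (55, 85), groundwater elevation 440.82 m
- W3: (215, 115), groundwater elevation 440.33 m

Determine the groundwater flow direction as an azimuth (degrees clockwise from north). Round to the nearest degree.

356°

Differences from W1: to W2 (Δx, Δy, Δh) = (-185, -30, +0.45); to W3 = (-25, 0, -0.04).
Solve a·Δx + b·Δy = Δh: det = (-185)·0 − (-25)·(-30) = -750.
∂h/∂x = [(+0.45)·0 − (-0.04)·(-30)] / -750 = +0.001600
∂h/∂y = [(-185)·(-0.04) − (-25)·(+0.45)] / -750 = -0.02487
Flow direction (−∇h) has components (-0.001600 E, +0.02487 N).
Azimuth = atan2(E, N) = atan2(-0.001600, +0.02487) = 356.3° ≈ 356°.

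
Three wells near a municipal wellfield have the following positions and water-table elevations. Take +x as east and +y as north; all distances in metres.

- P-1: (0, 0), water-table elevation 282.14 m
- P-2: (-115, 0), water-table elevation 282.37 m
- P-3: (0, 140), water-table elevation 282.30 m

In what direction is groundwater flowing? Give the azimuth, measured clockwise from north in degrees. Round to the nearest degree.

120°

∂h/∂x = (282.37 − 282.14) / (-115 − 0) = -0.002000
∂h/∂y = (282.30 − 282.14) / (140 − 0) = +0.001143
Flow direction (−∇h) has components (+0.002000 E, -0.001143 N).
Azimuth = atan2(E, N) = atan2(+0.002000, -0.001143) = 119.7° ≈ 120°.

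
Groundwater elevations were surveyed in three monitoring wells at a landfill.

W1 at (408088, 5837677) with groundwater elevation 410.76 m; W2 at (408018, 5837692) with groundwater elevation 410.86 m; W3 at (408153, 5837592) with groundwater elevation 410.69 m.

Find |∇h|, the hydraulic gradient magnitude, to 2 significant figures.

0.0015

With h = a·x + b·y + c and W1 as origin, the differences give:
  (-70)·a + 15·b = +0.10
  65·a + (-85)·b = -0.07
Eliminate b (×(-85) and ×15, subtract): 4975·a = -7.450 → a = ∂h/∂x = -0.001497
Back-substitute: b = ∂h/∂y = -0.0003216.
|∇h| = √(-0.001497² + -0.0003216²) = 0.001531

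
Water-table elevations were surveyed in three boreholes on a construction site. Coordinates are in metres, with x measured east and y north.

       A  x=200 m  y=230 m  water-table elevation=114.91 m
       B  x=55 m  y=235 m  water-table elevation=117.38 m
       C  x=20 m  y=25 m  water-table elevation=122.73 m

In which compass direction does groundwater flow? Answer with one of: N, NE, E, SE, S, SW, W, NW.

Taking A as reference: B−A = (-145, 5, +2.47); C−A = (-180, -205, +7.82).
Solve a·Δx + b·Δy = Δh: det = (-145)·(-205) − (-180)·5 = 30625.
∂h/∂x = [(+2.47)·(-205) − (+7.82)·5] / 30625 = -0.01781
∂h/∂y = [(-145)·(+7.82) − (-180)·(+2.47)] / 30625 = -0.02251
Flow = −∇h = (+0.01781 east, +0.02251 north), which points northeast.

NE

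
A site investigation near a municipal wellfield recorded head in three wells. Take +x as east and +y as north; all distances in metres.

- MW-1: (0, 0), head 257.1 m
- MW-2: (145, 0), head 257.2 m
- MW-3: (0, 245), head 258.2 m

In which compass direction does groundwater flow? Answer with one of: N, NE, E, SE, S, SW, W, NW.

S

∂h/∂x = (257.2 − 257.1) / (145 − 0) = +0.0006897
∂h/∂y = (258.2 − 257.1) / (245 − 0) = +0.004490
Flow = −∇h = (-0.0006897 east, -0.004490 north), which points south.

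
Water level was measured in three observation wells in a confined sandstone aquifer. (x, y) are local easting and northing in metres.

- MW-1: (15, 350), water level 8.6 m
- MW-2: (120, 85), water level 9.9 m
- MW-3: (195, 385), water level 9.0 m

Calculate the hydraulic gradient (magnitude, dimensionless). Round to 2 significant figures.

0.0048

Differences from MW-1: to MW-2 (Δx, Δy, Δh) = (105, -265, +1.3); to MW-3 = (180, 35, +0.4).
Determinant of the coordinate differences = 105·35 − 180·(-265) = 51375.
∂h/∂x = [(+1.3)·35 − (+0.4)·(-265)] / 51375 = +0.002949
∂h/∂y = [105·(+0.4) − 180·(+1.3)] / 51375 = -0.003737
|∇h| = √(0.002949² + -0.003737²) = 0.00476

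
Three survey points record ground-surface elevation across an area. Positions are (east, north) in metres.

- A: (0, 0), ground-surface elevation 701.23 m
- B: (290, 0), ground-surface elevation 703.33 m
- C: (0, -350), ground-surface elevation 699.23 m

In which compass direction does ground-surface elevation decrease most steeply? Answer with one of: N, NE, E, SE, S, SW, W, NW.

SW

∂z/∂x = (703.33 − 701.23) / (290 − 0) = +0.007241
∂z/∂y = (699.23 − 701.23) / (-350 − 0) = +0.005714
Steepest decrease is along −∇f = (-0.007241 E, -0.005714 N) → southwest.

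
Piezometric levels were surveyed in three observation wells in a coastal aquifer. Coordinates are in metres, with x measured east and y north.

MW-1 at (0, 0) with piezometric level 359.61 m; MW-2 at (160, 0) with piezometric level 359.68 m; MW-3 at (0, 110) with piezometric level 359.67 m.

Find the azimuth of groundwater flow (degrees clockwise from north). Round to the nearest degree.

∂h/∂x = (359.68 − 359.61) / (160 − 0) = +0.0004375
∂h/∂y = (359.67 − 359.61) / (110 − 0) = +0.0005455
Flow direction (−∇h) has components (-0.0004375 E, -0.0005455 N).
Azimuth = atan2(E, N) = atan2(-0.0004375, -0.0005455) = 218.7° ≈ 219°.

219°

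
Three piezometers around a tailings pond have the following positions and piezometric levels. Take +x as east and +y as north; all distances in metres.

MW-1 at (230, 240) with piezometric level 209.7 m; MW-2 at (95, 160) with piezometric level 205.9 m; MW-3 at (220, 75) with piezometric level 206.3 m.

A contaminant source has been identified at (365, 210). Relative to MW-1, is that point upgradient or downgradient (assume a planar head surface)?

upgradient

Taking MW-1 as reference: MW-2−MW-1 = (-135, -80, -3.8); MW-3−MW-1 = (-10, -165, -3.4).
Solve a·Δx + b·Δy = Δh: det = (-135)·(-165) − (-10)·(-80) = 21475.
∂h/∂x = [(-3.8)·(-165) − (-3.4)·(-80)] / 21475 = +0.01653
∂h/∂y = [(-135)·(-3.4) − (-10)·(-3.8)] / 21475 = +0.01960
Head at (365, 210) = 209.7 + (+0.01653)·(135) + (+0.01960)·(-30) = 211.34 m.
That is higher than the 209.7 m at MW-1, so the point is upgradient.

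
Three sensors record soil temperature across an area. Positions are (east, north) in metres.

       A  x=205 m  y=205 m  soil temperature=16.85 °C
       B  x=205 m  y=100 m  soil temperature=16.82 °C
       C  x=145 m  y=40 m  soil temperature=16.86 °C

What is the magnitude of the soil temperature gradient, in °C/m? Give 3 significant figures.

0.000994 °C/m

Differences from A: to B (Δx, Δy, Δh) = (0, -105, -0.03); to C = (-60, -165, +0.01).
Determinant of the coordinate differences = 0·(-165) − (-60)·(-105) = -6300.
∂T/∂x = [(-0.03)·(-165) − (+0.01)·(-105)] / -6300 = -0.0009524
∂T/∂y = [0·(+0.01) − (-60)·(-0.03)] / -6300 = +0.0002857
|∇f| = √(-0.0009524² + 0.0002857²) = 0.0009943 °C/m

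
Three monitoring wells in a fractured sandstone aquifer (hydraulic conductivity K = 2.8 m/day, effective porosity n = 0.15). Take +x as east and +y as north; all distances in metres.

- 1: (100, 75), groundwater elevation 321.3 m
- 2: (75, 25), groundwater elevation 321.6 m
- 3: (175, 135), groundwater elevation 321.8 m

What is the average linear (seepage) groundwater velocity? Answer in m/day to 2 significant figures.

Taking 1 as reference: 2−1 = (-25, -50, +0.3); 3−1 = (75, 60, +0.5).
Determinant of the coordinate differences = (-25)·60 − 75·(-50) = 2250.
∂h/∂x = [(+0.3)·60 − (+0.5)·(-50)] / 2250 = +0.01911
∂h/∂y = [(-25)·(+0.5) − 75·(+0.3)] / 2250 = -0.01556
|∇h| = √(0.01911² + -0.01556²) = 0.02464
Seepage velocity v = K·i/n = 2.8 × 0.02464 / 0.15 = 0.4599 m/day.

0.46 m/day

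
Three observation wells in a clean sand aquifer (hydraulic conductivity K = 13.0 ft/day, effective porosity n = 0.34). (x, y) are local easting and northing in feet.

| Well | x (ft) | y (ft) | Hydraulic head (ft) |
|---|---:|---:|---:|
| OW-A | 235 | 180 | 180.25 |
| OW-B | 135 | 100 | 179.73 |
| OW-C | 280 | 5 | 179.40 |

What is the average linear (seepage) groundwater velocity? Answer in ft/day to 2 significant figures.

With h = a·x + b·y + c and OW-A as origin, the differences give:
  (-100)·a + (-80)·b = -0.52
  45·a + (-175)·b = -0.85
Eliminate b (×(-175) and ×(-80), subtract): 21100·a = 23.000 → a = ∂h/∂x = +0.001090
Back-substitute: b = ∂h/∂y = +0.005137.
|∇h| = √(0.001090² + 0.005137²) = 0.005251
Seepage velocity v = K·i/n = 13.0 × 0.005251 / 0.34 = 0.2008 ft/day.

0.20 ft/day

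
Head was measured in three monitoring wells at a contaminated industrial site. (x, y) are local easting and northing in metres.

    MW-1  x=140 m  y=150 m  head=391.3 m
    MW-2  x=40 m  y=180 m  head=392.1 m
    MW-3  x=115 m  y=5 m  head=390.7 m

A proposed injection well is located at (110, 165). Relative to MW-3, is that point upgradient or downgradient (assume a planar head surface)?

upgradient

Three-point gradient (reference MW-1): Δ to MW-2 = (-100, 30, +0.8), Δ to MW-3 = (-25, -145, -0.6).
∂h/∂x = -0.006426, ∂h/∂y = +0.005246 (det = 15250).
Head at (110, 165) = 391.3 + (-0.006426)·(-30) + (+0.005246)·(15) = 391.57 m.
That is higher than the 390.7 m at MW-3, so the point is upgradient.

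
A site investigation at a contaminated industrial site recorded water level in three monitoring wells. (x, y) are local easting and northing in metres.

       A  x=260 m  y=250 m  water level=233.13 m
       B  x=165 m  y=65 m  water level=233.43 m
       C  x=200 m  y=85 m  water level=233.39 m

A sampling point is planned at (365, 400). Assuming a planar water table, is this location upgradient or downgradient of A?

Differences from A: to B (Δx, Δy, Δh) = (-95, -185, +0.30); to C = (-60, -165, +0.26).
Solve a·Δx + b·Δy = Δh: det = (-95)·(-165) − (-60)·(-185) = 4575.
∂h/∂x = [(+0.30)·(-165) − (+0.26)·(-185)] / 4575 = -0.0003060
∂h/∂y = [(-95)·(+0.26) − (-60)·(+0.30)] / 4575 = -0.001464
Head at (365, 400) = 233.13 + (-0.0003060)·(105) + (-0.001464)·(150) = 232.88 m.
That is lower than the 233.13 m at A, so the point is downgradient.

downgradient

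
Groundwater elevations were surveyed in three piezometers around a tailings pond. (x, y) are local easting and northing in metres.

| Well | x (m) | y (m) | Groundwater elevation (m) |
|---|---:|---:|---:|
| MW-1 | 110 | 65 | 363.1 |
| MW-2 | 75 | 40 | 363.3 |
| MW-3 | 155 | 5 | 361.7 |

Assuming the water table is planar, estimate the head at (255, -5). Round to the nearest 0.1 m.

Differences from MW-1: to MW-2 (Δx, Δy, Δh) = (-35, -25, +0.2); to MW-3 = (45, -60, -1.4).
Solve a·Δx + b·Δy = Δh: det = (-35)·(-60) − 45·(-25) = 3225.
∂h/∂x = [(+0.2)·(-60) − (-1.4)·(-25)] / 3225 = -0.01457
∂h/∂y = [(-35)·(-1.4) − 45·(+0.2)] / 3225 = +0.01240
h(255, -5) = 363.1 + (-0.01457)·(145) + (+0.01240)·(-70) = 363.1 -2.113 -0.868 = 360.119 m.

360.1 m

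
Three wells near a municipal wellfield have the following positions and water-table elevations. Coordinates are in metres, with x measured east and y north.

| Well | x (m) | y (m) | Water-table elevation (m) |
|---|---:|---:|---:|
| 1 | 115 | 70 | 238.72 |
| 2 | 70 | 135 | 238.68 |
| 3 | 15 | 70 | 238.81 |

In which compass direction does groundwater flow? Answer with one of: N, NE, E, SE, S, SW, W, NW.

Taking 1 as reference: 2−1 = (-45, 65, -0.04); 3−1 = (-100, 0, +0.09).
Determinant of the coordinate differences = (-45)·0 − (-100)·65 = 6500.
∂h/∂x = [(-0.04)·0 − (+0.09)·65] / 6500 = -0.0009000
∂h/∂y = [(-45)·(+0.09) − (-100)·(-0.04)] / 6500 = -0.001238
Flow = −∇h = (+0.0009000 east, +0.001238 north), which points northeast.

NE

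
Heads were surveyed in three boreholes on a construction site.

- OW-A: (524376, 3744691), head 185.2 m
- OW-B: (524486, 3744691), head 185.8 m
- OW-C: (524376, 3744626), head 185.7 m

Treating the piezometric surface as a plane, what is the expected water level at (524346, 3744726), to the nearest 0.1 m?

∂h/∂x = (185.8 − 185.2) / (524486 − 524376) = +0.005455
∂h/∂y = (185.7 − 185.2) / (3744626 − 3744691) = -0.007692
h(524346, 3744726) = 185.2 + (+0.005455)·(-30) + (-0.007692)·(35) = 185.2 -0.164 -0.269 = 184.767 m.

184.8 m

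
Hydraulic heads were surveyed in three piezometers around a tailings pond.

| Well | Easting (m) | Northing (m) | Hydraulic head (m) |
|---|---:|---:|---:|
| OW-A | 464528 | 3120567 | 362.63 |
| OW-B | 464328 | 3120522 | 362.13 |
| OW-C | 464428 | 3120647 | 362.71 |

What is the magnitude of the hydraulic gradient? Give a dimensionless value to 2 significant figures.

0.0037

Taking OW-A as reference: OW-B−OW-A = (-200, -45, -0.50); OW-C−OW-A = (-100, 80, +0.08).
Solve a·Δx + b·Δy = Δh: det = (-200)·80 − (-100)·(-45) = -20500.
∂h/∂x = [(-0.50)·80 − (+0.08)·(-45)] / -20500 = +0.001776
∂h/∂y = [(-200)·(+0.08) − (-100)·(-0.50)] / -20500 = +0.003220
|∇h| = √(0.001776² + 0.003220²) = 0.003677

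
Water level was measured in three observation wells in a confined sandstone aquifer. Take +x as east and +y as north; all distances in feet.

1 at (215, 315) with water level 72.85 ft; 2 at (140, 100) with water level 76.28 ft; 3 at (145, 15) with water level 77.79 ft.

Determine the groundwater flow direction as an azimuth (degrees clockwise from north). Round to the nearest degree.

346°

With h = a·x + b·y + c and 1 as origin, the differences give:
  (-75)·a + (-215)·b = +3.43
  (-70)·a + (-300)·b = +4.94
Eliminate b (×(-300) and ×(-215), subtract): 7450·a = 33.100 → a = ∂h/∂x = +0.004443
Back-substitute: b = ∂h/∂y = -0.01750.
Flow direction (−∇h) has components (-0.004443 E, +0.01750 N).
Azimuth = atan2(E, N) = atan2(-0.004443, +0.01750) = 345.8° ≈ 346°.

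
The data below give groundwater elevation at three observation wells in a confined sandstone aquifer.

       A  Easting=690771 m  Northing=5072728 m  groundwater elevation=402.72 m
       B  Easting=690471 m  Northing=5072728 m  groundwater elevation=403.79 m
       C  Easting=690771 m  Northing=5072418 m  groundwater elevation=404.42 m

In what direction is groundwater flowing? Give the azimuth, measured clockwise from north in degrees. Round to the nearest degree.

033°

∂h/∂x = (403.79 − 402.72) / (690471 − 690771) = -0.003567
∂h/∂y = (404.42 − 402.72) / (5072418 − 5072728) = -0.005484
Flow direction (−∇h) has components (+0.003567 E, +0.005484 N).
Azimuth = atan2(E, N) = atan2(+0.003567, +0.005484) = 33.0° ≈ 033°.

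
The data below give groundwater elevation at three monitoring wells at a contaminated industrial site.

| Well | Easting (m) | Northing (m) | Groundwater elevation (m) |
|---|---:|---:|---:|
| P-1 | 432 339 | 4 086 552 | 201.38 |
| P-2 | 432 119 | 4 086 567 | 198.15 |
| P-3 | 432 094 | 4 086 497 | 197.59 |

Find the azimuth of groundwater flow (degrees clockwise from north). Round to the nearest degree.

260°

Three-point gradient (reference P-1): Δ to P-2 = (-220, 15, -3.23), Δ to P-3 = (-245, -55, -3.79).
∂h/∂x = +0.01487, ∂h/∂y = +0.002691 (det = 15775).
Flow direction (−∇h) has components (-0.01487 E, -0.002691 N).
Azimuth = atan2(E, N) = atan2(-0.01487, -0.002691) = 259.7° ≈ 260°.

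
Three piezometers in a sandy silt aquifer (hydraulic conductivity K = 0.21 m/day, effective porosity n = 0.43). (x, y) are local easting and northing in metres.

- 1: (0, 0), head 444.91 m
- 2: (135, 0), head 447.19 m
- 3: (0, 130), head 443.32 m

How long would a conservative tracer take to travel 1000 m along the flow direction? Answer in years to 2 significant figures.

∂h/∂x = (447.19 − 444.91) / (135 − 0) = +0.01689
∂h/∂y = (443.32 − 444.91) / (130 − 0) = -0.01223
|∇h| = √(0.01689² + -0.01223²) = 0.02085
Seepage velocity v = K·i/n = 0.21 × 0.02085 / 0.43 = 0.01018 m/day.
t = 1000 / 0.01018 = 9.823e+04 days = 269 years.

270 years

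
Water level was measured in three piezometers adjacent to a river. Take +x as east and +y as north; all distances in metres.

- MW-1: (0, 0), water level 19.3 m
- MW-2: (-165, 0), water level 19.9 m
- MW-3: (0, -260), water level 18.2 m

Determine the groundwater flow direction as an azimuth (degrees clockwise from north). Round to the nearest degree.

139°

∂h/∂x = (19.9 − 19.3) / (-165 − 0) = -0.003636
∂h/∂y = (18.2 − 19.3) / (-260 − 0) = +0.004231
Flow direction (−∇h) has components (+0.003636 E, -0.004231 N).
Azimuth = atan2(E, N) = atan2(+0.003636, -0.004231) = 139.3° ≈ 139°.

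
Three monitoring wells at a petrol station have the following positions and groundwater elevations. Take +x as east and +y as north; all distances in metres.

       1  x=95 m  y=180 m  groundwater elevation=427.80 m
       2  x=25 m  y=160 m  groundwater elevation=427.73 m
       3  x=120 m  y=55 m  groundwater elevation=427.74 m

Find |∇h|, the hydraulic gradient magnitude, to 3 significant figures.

With h = a·x + b·y + c and 1 as origin, the differences give:
  (-70)·a + (-20)·b = -0.07
  25·a + (-125)·b = -0.06
Eliminate b (×(-125) and ×(-20), subtract): 9250·a = 7.550 → a = ∂h/∂x = +0.0008162
Back-substitute: b = ∂h/∂y = +0.0006432.
|∇h| = √(0.0008162² + 0.0006432²) = 0.001039

0.00104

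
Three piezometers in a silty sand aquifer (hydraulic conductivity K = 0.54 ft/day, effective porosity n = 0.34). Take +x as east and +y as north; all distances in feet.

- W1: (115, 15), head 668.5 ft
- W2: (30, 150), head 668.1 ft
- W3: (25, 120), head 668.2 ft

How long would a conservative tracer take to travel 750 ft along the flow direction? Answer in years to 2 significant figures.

With h = a·x + b·y + c and W1 as origin, the differences give:
  (-85)·a + 135·b = -0.4
  (-90)·a + 105·b = -0.3
Eliminate b (×105 and ×135, subtract): 3225·a = -1.50 → a = ∂h/∂x = -0.0004651
Back-substitute: b = ∂h/∂y = -0.003256.
|∇h| = √(-0.0004651² + -0.003256²) = 0.003289
Seepage velocity v = K·i/n = 0.54 × 0.003289 / 0.34 = 0.005224 ft/day.
t = 750 / 0.005224 = 1.436e+05 days = 393 years.

390 years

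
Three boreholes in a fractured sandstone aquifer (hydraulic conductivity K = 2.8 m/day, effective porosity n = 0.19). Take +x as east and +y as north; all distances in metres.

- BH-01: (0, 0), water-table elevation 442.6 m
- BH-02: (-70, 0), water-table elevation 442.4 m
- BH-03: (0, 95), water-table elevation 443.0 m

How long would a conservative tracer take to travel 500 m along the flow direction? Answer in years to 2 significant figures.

∂h/∂x = (442.4 − 442.6) / (-70 − 0) = +0.002857
∂h/∂y = (443.0 − 442.6) / (95 − 0) = +0.004211
|∇h| = √(0.002857² + 0.004211²) = 0.005089
Seepage velocity v = K·i/n = 2.8 × 0.005089 / 0.19 = 0.075 m/day.
t = 500 / 0.075 = 6667 days = 18.3 years.

18 years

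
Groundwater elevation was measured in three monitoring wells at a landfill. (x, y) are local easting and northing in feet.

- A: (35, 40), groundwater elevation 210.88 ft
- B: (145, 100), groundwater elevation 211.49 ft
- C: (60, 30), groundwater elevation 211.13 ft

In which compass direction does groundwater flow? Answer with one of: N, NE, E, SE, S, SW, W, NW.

NW

Differences from A: to B (Δx, Δy, Δh) = (110, 60, +0.61); to C = (25, -10, +0.25).
Solve a·Δx + b·Δy = Δh: det = 110·(-10) − 25·60 = -2600.
∂h/∂x = [(+0.61)·(-10) − (+0.25)·60] / -2600 = +0.008115
∂h/∂y = [110·(+0.25) − 25·(+0.61)] / -2600 = -0.004712
Flow = −∇h = (-0.008115 east, +0.004712 north), which points northwest.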